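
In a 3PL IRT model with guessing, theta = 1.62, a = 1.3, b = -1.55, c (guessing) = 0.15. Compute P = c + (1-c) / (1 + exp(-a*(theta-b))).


logit = 1.3*(1.62 - -1.55) = 4.121
P* = 1/(1 + exp(-4.121)) = 0.984
P = 0.15 + (1 - 0.15) * 0.984
P = 0.9864

0.9864


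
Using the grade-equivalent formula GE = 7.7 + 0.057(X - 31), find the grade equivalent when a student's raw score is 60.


raw - median = 60 - 31 = 29
slope * diff = 0.057 * 29 = 1.653
GE = 7.7 + 1.653
GE = 9.353

9.353


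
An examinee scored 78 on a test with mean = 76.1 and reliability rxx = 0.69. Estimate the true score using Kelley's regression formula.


T_est = rxx * X + (1 - rxx) * mean
T_est = 0.69 * 78 + 0.31 * 76.1
T_est = 53.82 + 23.591
T_est = 77.411

77.411


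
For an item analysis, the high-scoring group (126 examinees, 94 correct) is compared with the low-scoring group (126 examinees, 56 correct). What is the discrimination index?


p_upper = 94/126 = 0.746
p_lower = 56/126 = 0.4444
D = 0.746 - 0.4444 = 0.3016

0.3016


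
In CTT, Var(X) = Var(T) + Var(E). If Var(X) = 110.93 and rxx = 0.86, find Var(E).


var_true = rxx * var_obs = 0.86 * 110.93 = 95.3998
var_error = var_obs - var_true
var_error = 110.93 - 95.3998
var_error = 15.5302

15.5302


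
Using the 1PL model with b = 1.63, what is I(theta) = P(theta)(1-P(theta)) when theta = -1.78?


P = 1/(1+exp(-(-1.78-1.63))) = 0.032
I = P*(1-P) = 0.032 * 0.968
I = 0.031

0.031


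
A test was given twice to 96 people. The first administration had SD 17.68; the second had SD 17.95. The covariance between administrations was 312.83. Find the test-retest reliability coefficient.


r = cov(X,Y) / (SD_X * SD_Y)
r = 312.83 / (17.68 * 17.95)
r = 312.83 / 317.356
r = 0.9857

0.9857


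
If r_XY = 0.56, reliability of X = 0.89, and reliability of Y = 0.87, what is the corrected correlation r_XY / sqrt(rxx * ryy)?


r_corrected = rxy / sqrt(rxx * ryy)
= 0.56 / sqrt(0.89 * 0.87)
= 0.56 / sqrt(0.7743)
= 0.56 / 0.879943
r_corrected = 0.6364

0.6364


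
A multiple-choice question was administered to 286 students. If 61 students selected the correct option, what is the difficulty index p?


Item difficulty p = number correct / total examinees
p = 61 / 286
p = 0.2133

0.2133


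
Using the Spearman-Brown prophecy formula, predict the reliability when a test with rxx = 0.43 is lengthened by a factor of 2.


r_new = (n * rxx) / (1 + (n-1) * rxx)
r_new = (2 * 0.43) / (1 + 1 * 0.43)
r_new = 0.86 / 1.43
r_new = 0.6014

0.6014


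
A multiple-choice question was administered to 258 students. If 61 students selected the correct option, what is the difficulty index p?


Item difficulty p = number correct / total examinees
p = 61 / 258
p = 0.2364

0.2364


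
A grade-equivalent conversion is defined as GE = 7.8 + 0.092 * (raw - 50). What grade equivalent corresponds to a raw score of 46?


raw - median = 46 - 50 = -4
slope * diff = 0.092 * -4 = -0.368
GE = 7.8 + -0.368
GE = 7.432

7.432


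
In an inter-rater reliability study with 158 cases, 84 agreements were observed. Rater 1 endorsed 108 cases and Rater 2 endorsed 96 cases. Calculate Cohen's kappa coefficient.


P_o = 84/158 = 0.531646
P_e = (108*96 + 50*62) / 24964 = 0.539497
kappa = (P_o - P_e) / (1 - P_e)
kappa = (0.531646 - 0.539497) / (1 - 0.539497)
kappa = -0.017

-0.017


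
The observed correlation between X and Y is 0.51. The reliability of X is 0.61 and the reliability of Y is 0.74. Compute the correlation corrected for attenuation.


r_corrected = rxy / sqrt(rxx * ryy)
= 0.51 / sqrt(0.61 * 0.74)
= 0.51 / sqrt(0.4514)
= 0.51 / 0.671863
r_corrected = 0.7591

0.7591


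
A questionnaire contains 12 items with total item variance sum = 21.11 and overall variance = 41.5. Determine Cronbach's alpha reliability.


alpha = (k/(k-1)) * (1 - sum(si^2)/s_total^2)
= (12/11) * (1 - 21.11/41.5)
alpha = 0.536

0.536


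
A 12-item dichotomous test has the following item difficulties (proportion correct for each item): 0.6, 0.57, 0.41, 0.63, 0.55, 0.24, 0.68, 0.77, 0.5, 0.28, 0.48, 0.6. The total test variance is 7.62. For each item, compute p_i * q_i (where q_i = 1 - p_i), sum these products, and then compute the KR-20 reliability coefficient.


For each item, compute p_i * q_i:
  Item 1: 0.6 * 0.4 = 0.24
  Item 2: 0.57 * 0.43 = 0.2451
  Item 3: 0.41 * 0.59 = 0.2419
  Item 4: 0.63 * 0.37 = 0.2331
  Item 5: 0.55 * 0.45 = 0.2475
  Item 6: 0.24 * 0.76 = 0.1824
  Item 7: 0.68 * 0.32 = 0.2176
  Item 8: 0.77 * 0.23 = 0.1771
  Item 9: 0.5 * 0.5 = 0.25
  Item 10: 0.28 * 0.72 = 0.2016
  Item 11: 0.48 * 0.52 = 0.2496
  Item 12: 0.6 * 0.4 = 0.24
Sum(p_i * q_i) = 0.24 + 0.2451 + 0.2419 + 0.2331 + 0.2475 + 0.1824 + 0.2176 + 0.1771 + 0.25 + 0.2016 + 0.2496 + 0.24 = 2.7259
KR-20 = (k/(k-1)) * (1 - Sum(p_i*q_i) / Var_total)
= (12/11) * (1 - 2.7259/7.62)
= 1.0909 * 0.6423
KR-20 = 0.7007

0.7007


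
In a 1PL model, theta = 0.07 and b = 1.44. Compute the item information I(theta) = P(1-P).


P = 1/(1+exp(-(0.07-1.44))) = 0.2026
I = P*(1-P) = 0.2026 * 0.7974
I = 0.1616

0.1616


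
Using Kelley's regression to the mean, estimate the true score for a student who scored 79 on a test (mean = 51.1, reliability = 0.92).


T_est = rxx * X + (1 - rxx) * mean
T_est = 0.92 * 79 + 0.08 * 51.1
T_est = 72.68 + 4.088
T_est = 76.768

76.768


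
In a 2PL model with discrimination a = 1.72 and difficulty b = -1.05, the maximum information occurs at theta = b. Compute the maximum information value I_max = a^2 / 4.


For 2PL, max info at theta = b = -1.05
I_max = a^2 / 4 = 1.72^2 / 4
= 2.9584 / 4
I_max = 0.7396

0.7396


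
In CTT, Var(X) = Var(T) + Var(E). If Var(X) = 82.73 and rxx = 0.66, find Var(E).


var_true = rxx * var_obs = 0.66 * 82.73 = 54.6018
var_error = var_obs - var_true
var_error = 82.73 - 54.6018
var_error = 28.1282

28.1282


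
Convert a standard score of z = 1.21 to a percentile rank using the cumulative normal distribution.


CDF(z) = 0.5 * (1 + erf(z/sqrt(2)))
erf(0.8556) = 0.7737
CDF = 0.8869
Percentile rank = 0.8869 * 100 = 88.69

88.69


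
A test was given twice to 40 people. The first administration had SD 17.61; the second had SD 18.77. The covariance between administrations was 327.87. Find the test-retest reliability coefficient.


r = cov(X,Y) / (SD_X * SD_Y)
r = 327.87 / (17.61 * 18.77)
r = 327.87 / 330.5397
r = 0.9919

0.9919


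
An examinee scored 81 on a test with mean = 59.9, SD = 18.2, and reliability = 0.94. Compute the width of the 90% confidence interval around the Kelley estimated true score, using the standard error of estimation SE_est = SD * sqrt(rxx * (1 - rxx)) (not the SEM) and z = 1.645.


True score estimate = 0.94*81 + 0.06*59.9 = 79.734
SE_est = SD * sqrt(rxx * (1 - rxx)) = 18.2 * sqrt(0.94 * 0.06) = 18.2 * sqrt(0.0564) = 4.322261
CI = T_est +/- z * SE_est, so width = 2 * z * SE_est = 2 * 1.645 * 4.322261
Width = 14.2202

14.2202


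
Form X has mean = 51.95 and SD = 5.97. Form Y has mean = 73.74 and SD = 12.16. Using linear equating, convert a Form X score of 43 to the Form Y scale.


slope = SD_Y / SD_X = 12.16 / 5.97 ~ 2.0369
intercept = mean_Y - slope * mean_X = 73.74 - (12.16 / 5.97) * 51.95 ~ -32.0744
Y = slope * X + intercept. To avoid rounding drift from the rounded slope/intercept, evaluate the equivalent form Y = mean_Y + SD_Y * (X - mean_X) / SD_X at full precision:
Y = 73.74 + 12.16 * (43 - 51.95) / 5.97
Y = 73.74 - 12.16 * 8.95 / 5.97
Y = 73.74 - 108.832 / 5.97
Y = 73.74 - 18.2298
Y = 55.5102

55.5102


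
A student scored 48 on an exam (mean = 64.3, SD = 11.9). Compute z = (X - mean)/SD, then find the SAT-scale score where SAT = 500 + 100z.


z = (X - mean) / SD = (48 - 64.3) / 11.9
z = -16.3 / 11.9
z = -1.3697
SAT-scale = SAT = 500 + 100z
Carry z at full precision (z = -16.3 / 11.9) into the conversion:
SAT-scale = 500 + 100 * (-16.3 / 11.9) = 500 + -1630 / 11.9
SAT-scale = 500 + -136.9748
SAT-scale = 363.0252

363.0252


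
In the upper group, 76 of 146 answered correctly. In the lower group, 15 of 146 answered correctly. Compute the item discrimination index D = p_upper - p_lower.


p_upper = 76/146 = 0.5205
p_lower = 15/146 = 0.1027
D = 0.5205 - 0.1027 = 0.4178

0.4178


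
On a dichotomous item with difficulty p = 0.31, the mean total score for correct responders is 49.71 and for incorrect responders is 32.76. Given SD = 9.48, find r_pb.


q = 1 - p = 0.69
rpb = ((M1 - M0) / SD) * sqrt(p * q)
rpb = ((49.71 - 32.76) / 9.48) * sqrt(0.31 * 0.69)
rpb = 0.8269

0.8269


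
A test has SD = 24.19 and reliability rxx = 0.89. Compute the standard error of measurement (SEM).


SEM = SD * sqrt(1 - rxx)
SEM = 24.19 * sqrt(1 - 0.89)
SEM = 24.19 * sqrt(0.11) = 24.19 * 0.331662
SEM = 8.0229

8.0229


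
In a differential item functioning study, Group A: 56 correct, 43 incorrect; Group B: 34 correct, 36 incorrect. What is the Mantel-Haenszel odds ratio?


Odds_A = 56/43 = 1.3023
Odds_B = 34/36 = 0.9444
OR = Odds_A / Odds_B = 1.3023 / 0.9444
Exactly, OR = (56 * 36) / (43 * 34) = 2016 / 1462
OR = 1.3789

1.3789


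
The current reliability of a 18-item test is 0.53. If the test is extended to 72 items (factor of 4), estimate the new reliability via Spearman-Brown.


r_new = (n * rxx) / (1 + (n-1) * rxx)
r_new = (4 * 0.53) / (1 + 3 * 0.53)
r_new = 2.12 / 2.59
r_new = 0.8185

0.8185


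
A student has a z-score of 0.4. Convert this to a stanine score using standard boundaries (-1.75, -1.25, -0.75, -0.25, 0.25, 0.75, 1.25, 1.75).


Stanine boundaries: [-1.75, -1.25, -0.75, -0.25, 0.25, 0.75, 1.25, 1.75]
z = 0.4
Check each boundary:
  z >= -1.75 -> could be stanine 2
  z >= -1.25 -> could be stanine 3
  z >= -0.75 -> could be stanine 4
  z >= -0.25 -> could be stanine 5
  z >= 0.25 -> could be stanine 6
  z < 0.75
  z < 1.25
  z < 1.75
Highest qualifying boundary gives stanine = 6

6


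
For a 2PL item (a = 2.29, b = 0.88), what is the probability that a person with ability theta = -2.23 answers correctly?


a*(theta - b) = 2.29 * (-2.23 - 0.88) = -7.1219
exp(--7.1219) = 1238.8019
P = 1 / (1 + 1238.8019)
P = 0.0008

0.0008


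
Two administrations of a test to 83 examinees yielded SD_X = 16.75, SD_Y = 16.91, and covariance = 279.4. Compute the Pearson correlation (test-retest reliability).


r = cov(X,Y) / (SD_X * SD_Y)
r = 279.4 / (16.75 * 16.91)
r = 279.4 / 283.2425
r = 0.9864

0.9864


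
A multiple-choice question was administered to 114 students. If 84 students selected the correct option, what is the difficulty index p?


Item difficulty p = number correct / total examinees
p = 84 / 114
p = 0.7368

0.7368


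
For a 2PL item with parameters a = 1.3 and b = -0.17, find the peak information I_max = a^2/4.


For 2PL, max info at theta = b = -0.17
I_max = a^2 / 4 = 1.3^2 / 4
= 1.69 / 4
I_max = 0.4225

0.4225


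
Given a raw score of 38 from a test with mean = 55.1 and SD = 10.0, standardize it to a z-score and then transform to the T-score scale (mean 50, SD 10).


z = (X - mean) / SD = (38 - 55.1) / 10.0
z = -17.1 / 10.0
z = -1.71
T-score = T = 50 + 10z
Carry z at full precision (z = -17.1 / 10.0) into the conversion:
T-score = 50 + 10 * (-17.1 / 10.0) = 50 + -171 / 10.0
T-score = 50 + -17.1
T-score = 32.9

32.9


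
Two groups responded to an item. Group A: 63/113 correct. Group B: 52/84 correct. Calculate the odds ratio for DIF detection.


Odds_A = 63/50 = 1.26
Odds_B = 52/32 = 1.625
OR = Odds_A / Odds_B = 1.26 / 1.625
Exactly, OR = (63 * 32) / (50 * 52) = 2016 / 2600
OR = 0.7754

0.7754


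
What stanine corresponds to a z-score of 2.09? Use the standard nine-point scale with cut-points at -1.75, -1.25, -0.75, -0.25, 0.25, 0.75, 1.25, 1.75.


Stanine boundaries: [-1.75, -1.25, -0.75, -0.25, 0.25, 0.75, 1.25, 1.75]
z = 2.09
Check each boundary:
  z >= -1.75 -> could be stanine 2
  z >= -1.25 -> could be stanine 3
  z >= -0.75 -> could be stanine 4
  z >= -0.25 -> could be stanine 5
  z >= 0.25 -> could be stanine 6
  z >= 0.75 -> could be stanine 7
  z >= 1.25 -> could be stanine 8
  z >= 1.75 -> could be stanine 9
Highest qualifying boundary gives stanine = 9

9


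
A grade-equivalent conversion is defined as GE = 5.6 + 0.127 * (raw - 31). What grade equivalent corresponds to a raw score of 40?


raw - median = 40 - 31 = 9
slope * diff = 0.127 * 9 = 1.143
GE = 5.6 + 1.143
GE = 6.743

6.743


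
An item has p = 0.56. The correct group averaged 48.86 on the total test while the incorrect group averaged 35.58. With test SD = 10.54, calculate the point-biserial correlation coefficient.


q = 1 - p = 0.44
rpb = ((M1 - M0) / SD) * sqrt(p * q)
rpb = ((48.86 - 35.58) / 10.54) * sqrt(0.56 * 0.44)
rpb = 0.6254

0.6254


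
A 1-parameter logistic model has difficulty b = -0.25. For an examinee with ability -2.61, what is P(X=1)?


theta - b = -2.61 - -0.25 = -2.36
exp(-(theta - b)) = exp(2.36) = 10.591
P = 1 / (1 + 10.591)
P = 0.0863

0.0863


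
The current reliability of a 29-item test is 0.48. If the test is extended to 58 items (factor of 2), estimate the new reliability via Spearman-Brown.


r_new = (n * rxx) / (1 + (n-1) * rxx)
r_new = (2 * 0.48) / (1 + 1 * 0.48)
r_new = 0.96 / 1.48
r_new = 0.6486

0.6486


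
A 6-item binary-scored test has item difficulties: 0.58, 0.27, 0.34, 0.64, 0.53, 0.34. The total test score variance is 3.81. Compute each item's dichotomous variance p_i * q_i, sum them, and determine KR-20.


For each item, compute p_i * q_i:
  Item 1: 0.58 * 0.42 = 0.2436
  Item 2: 0.27 * 0.73 = 0.1971
  Item 3: 0.34 * 0.66 = 0.2244
  Item 4: 0.64 * 0.36 = 0.2304
  Item 5: 0.53 * 0.47 = 0.2491
  Item 6: 0.34 * 0.66 = 0.2244
Sum(p_i * q_i) = 0.2436 + 0.1971 + 0.2244 + 0.2304 + 0.2491 + 0.2244 = 1.369
KR-20 = (k/(k-1)) * (1 - Sum(p_i*q_i) / Var_total)
= (6/5) * (1 - 1.369/3.81)
= 1.2 * 0.6407
KR-20 = 0.7688

0.7688


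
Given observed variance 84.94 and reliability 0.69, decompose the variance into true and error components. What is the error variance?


var_true = rxx * var_obs = 0.69 * 84.94 = 58.6086
var_error = var_obs - var_true
var_error = 84.94 - 58.6086
var_error = 26.3314

26.3314


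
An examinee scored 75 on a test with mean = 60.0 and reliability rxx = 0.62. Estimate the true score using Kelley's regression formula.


T_est = rxx * X + (1 - rxx) * mean
T_est = 0.62 * 75 + 0.38 * 60.0
T_est = 46.5 + 22.8
T_est = 69.3

69.3


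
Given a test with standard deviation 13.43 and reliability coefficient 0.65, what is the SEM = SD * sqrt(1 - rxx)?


SEM = SD * sqrt(1 - rxx)
SEM = 13.43 * sqrt(1 - 0.65)
SEM = 13.43 * sqrt(0.35) = 13.43 * 0.591608
SEM = 7.9453

7.9453


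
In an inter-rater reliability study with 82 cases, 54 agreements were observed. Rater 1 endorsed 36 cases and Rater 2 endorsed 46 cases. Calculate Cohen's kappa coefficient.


P_o = 54/82 = 0.658537
P_e = (36*46 + 46*36) / 6724 = 0.492564
kappa = (P_o - P_e) / (1 - P_e)
kappa = (0.658537 - 0.492564) / (1 - 0.492564)
kappa = 0.3271

0.3271


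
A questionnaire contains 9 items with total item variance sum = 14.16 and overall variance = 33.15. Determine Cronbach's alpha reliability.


alpha = (k/(k-1)) * (1 - sum(si^2)/s_total^2)
= (9/8) * (1 - 14.16/33.15)
alpha = 0.6445

0.6445


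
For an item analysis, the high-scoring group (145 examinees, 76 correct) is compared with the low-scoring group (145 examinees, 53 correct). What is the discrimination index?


p_upper = 76/145 = 0.5241
p_lower = 53/145 = 0.3655
D = 0.5241 - 0.3655 = 0.1586

0.1586


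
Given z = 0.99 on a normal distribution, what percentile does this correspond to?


CDF(z) = 0.5 * (1 + erf(z/sqrt(2)))
erf(0.7) = 0.6778
CDF = 0.8389
Percentile rank = 0.8389 * 100 = 83.89

83.89


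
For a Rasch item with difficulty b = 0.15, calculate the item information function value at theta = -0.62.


P = 1/(1+exp(-(-0.62-0.15))) = 0.3165
I = P*(1-P) = 0.3165 * 0.6835
I = 0.2163

0.2163


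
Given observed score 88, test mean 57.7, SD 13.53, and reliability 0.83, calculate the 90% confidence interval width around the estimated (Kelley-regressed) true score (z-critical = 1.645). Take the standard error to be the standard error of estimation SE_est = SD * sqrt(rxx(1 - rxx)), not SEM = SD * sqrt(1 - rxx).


True score estimate = 0.83*88 + 0.17*57.7 = 82.849
SE_est = SD * sqrt(rxx * (1 - rxx)) = 13.53 * sqrt(0.83 * 0.17) = 13.53 * sqrt(0.1411) = 5.082312
CI = T_est +/- z * SE_est, so width = 2 * z * SE_est = 2 * 1.645 * 5.082312
Width = 16.7208

16.7208


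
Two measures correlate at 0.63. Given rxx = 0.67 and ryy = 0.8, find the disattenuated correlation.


r_corrected = rxy / sqrt(rxx * ryy)
= 0.63 / sqrt(0.67 * 0.8)
= 0.63 / sqrt(0.536)
= 0.63 / 0.73212
r_corrected = 0.8605

0.8605


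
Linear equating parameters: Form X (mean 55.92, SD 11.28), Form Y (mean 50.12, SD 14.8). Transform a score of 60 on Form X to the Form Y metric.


slope = SD_Y / SD_X = 14.8 / 11.28 ~ 1.3121
intercept = mean_Y - slope * mean_X = 50.12 - (14.8 / 11.28) * 55.92 ~ -23.2502
Y = slope * X + intercept. To avoid rounding drift from the rounded slope/intercept, evaluate the equivalent form Y = mean_Y + SD_Y * (X - mean_X) / SD_X at full precision:
Y = 50.12 + 14.8 * (60 - 55.92) / 11.28
Y = 50.12 + 14.8 * 4.08 / 11.28
Y = 50.12 + 60.384 / 11.28
Y = 50.12 + 5.3532
Y = 55.4732

55.4732


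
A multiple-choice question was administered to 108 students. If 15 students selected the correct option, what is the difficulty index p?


Item difficulty p = number correct / total examinees
p = 15 / 108
p = 0.1389

0.1389


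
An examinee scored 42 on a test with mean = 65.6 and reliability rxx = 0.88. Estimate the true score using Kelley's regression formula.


T_est = rxx * X + (1 - rxx) * mean
T_est = 0.88 * 42 + 0.12 * 65.6
T_est = 36.96 + 7.872
T_est = 44.832

44.832


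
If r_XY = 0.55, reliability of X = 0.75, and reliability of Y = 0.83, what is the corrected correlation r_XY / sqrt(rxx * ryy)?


r_corrected = rxy / sqrt(rxx * ryy)
= 0.55 / sqrt(0.75 * 0.83)
= 0.55 / sqrt(0.6225)
= 0.55 / 0.788987
r_corrected = 0.6971

0.6971


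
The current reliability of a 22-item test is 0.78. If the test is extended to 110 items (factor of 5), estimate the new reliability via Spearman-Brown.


r_new = (n * rxx) / (1 + (n-1) * rxx)
r_new = (5 * 0.78) / (1 + 4 * 0.78)
r_new = 3.9 / 4.12
r_new = 0.9466

0.9466


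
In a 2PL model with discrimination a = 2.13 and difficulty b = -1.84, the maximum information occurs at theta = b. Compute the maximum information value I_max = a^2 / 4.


For 2PL, max info at theta = b = -1.84
I_max = a^2 / 4 = 2.13^2 / 4
= 4.5369 / 4
I_max = 1.1342

1.1342


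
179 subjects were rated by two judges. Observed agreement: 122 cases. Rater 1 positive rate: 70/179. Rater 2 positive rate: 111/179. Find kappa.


P_o = 122/179 = 0.681564
P_e = (70*111 + 109*68) / 32041 = 0.47383
kappa = (P_o - P_e) / (1 - P_e)
kappa = (0.681564 - 0.47383) / (1 - 0.47383)
kappa = 0.3948

0.3948


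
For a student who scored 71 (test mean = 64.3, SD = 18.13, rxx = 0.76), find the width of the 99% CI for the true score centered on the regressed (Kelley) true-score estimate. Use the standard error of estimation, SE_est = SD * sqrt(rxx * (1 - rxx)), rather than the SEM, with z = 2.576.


True score estimate = 0.76*71 + 0.24*64.3 = 69.392
SE_est = SD * sqrt(rxx * (1 - rxx)) = 18.13 * sqrt(0.76 * 0.24) = 18.13 * sqrt(0.1824) = 7.743017
CI = T_est +/- z * SE_est, so width = 2 * z * SE_est = 2 * 2.576 * 7.743017
Width = 39.892

39.892


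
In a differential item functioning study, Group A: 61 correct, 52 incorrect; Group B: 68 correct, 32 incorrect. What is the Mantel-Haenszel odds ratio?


Odds_A = 61/52 = 1.1731
Odds_B = 68/32 = 2.125
OR = Odds_A / Odds_B = 1.1731 / 2.125
Exactly, OR = (61 * 32) / (52 * 68) = 1952 / 3536
OR = 0.552

0.552


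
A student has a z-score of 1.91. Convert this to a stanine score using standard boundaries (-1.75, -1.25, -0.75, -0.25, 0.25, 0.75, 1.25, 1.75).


Stanine boundaries: [-1.75, -1.25, -0.75, -0.25, 0.25, 0.75, 1.25, 1.75]
z = 1.91
Check each boundary:
  z >= -1.75 -> could be stanine 2
  z >= -1.25 -> could be stanine 3
  z >= -0.75 -> could be stanine 4
  z >= -0.25 -> could be stanine 5
  z >= 0.25 -> could be stanine 6
  z >= 0.75 -> could be stanine 7
  z >= 1.25 -> could be stanine 8
  z >= 1.75 -> could be stanine 9
Highest qualifying boundary gives stanine = 9

9


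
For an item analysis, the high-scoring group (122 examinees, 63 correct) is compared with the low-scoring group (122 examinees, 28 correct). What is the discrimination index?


p_upper = 63/122 = 0.5164
p_lower = 28/122 = 0.2295
D = 0.5164 - 0.2295 = 0.2869

0.2869


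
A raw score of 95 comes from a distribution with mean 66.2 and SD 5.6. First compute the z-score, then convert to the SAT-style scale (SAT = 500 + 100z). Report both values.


z = (X - mean) / SD = (95 - 66.2) / 5.6
z = 28.8 / 5.6
z = 5.1429
SAT-scale = SAT = 500 + 100z
Carry z at full precision (z = 28.8 / 5.6) into the conversion:
SAT-scale = 500 + 100 * (28.8 / 5.6) = 500 + 2880 / 5.6
SAT-scale = 500 + 514.2857
SAT-scale = 1014.2857

1014.2857


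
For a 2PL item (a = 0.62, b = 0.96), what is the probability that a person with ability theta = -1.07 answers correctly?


a*(theta - b) = 0.62 * (-1.07 - 0.96) = -1.2586
exp(--1.2586) = 3.5205
P = 1 / (1 + 3.5205)
P = 0.2212

0.2212


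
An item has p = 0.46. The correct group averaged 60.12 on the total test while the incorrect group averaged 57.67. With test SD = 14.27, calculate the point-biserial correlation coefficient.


q = 1 - p = 0.54
rpb = ((M1 - M0) / SD) * sqrt(p * q)
rpb = ((60.12 - 57.67) / 14.27) * sqrt(0.46 * 0.54)
rpb = 0.0856

0.0856


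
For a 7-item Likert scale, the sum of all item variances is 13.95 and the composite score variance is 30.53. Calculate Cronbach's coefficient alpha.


alpha = (k/(k-1)) * (1 - sum(si^2)/s_total^2)
= (7/6) * (1 - 13.95/30.53)
alpha = 0.6336

0.6336


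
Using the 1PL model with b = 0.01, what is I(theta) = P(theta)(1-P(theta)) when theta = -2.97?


P = 1/(1+exp(-(-2.97-0.01))) = 0.0483
I = P*(1-P) = 0.0483 * 0.9517
I = 0.046

0.046


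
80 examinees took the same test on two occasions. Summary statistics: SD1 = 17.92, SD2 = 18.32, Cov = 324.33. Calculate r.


r = cov(X,Y) / (SD_X * SD_Y)
r = 324.33 / (17.92 * 18.32)
r = 324.33 / 328.2944
r = 0.9879

0.9879


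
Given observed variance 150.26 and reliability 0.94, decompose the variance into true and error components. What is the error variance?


var_true = rxx * var_obs = 0.94 * 150.26 = 141.2444
var_error = var_obs - var_true
var_error = 150.26 - 141.2444
var_error = 9.0156

9.0156


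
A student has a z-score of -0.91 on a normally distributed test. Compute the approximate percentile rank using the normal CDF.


CDF(z) = 0.5 * (1 + erf(z/sqrt(2)))
erf(-0.6435) = -0.6372
CDF = 0.1814
Percentile rank = 0.1814 * 100 = 18.14

18.14


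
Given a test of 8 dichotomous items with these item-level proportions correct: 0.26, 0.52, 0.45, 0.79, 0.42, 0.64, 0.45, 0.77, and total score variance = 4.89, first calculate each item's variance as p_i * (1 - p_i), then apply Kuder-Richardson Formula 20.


For each item, compute p_i * q_i:
  Item 1: 0.26 * 0.74 = 0.1924
  Item 2: 0.52 * 0.48 = 0.2496
  Item 3: 0.45 * 0.55 = 0.2475
  Item 4: 0.79 * 0.21 = 0.1659
  Item 5: 0.42 * 0.58 = 0.2436
  Item 6: 0.64 * 0.36 = 0.2304
  Item 7: 0.45 * 0.55 = 0.2475
  Item 8: 0.77 * 0.23 = 0.1771
Sum(p_i * q_i) = 0.1924 + 0.2496 + 0.2475 + 0.1659 + 0.2436 + 0.2304 + 0.2475 + 0.1771 = 1.754
KR-20 = (k/(k-1)) * (1 - Sum(p_i*q_i) / Var_total)
= (8/7) * (1 - 1.754/4.89)
= 1.1429 * 0.6413
KR-20 = 0.7329

0.7329


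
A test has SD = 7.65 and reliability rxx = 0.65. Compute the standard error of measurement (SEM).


SEM = SD * sqrt(1 - rxx)
SEM = 7.65 * sqrt(1 - 0.65)
SEM = 7.65 * sqrt(0.35) = 7.65 * 0.591608
SEM = 4.5258

4.5258


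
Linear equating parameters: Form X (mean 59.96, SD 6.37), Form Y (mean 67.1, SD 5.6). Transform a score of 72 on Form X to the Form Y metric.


slope = SD_Y / SD_X = 5.6 / 6.37 ~ 0.8791
intercept = mean_Y - slope * mean_X = 67.1 - (5.6 / 6.37) * 59.96 ~ 14.3879
Y = slope * X + intercept. To avoid rounding drift from the rounded slope/intercept, evaluate the equivalent form Y = mean_Y + SD_Y * (X - mean_X) / SD_X at full precision:
Y = 67.1 + 5.6 * (72 - 59.96) / 6.37
Y = 67.1 + 5.6 * 12.04 / 6.37
Y = 67.1 + 67.424 / 6.37
Y = 67.1 + 10.5846
Y = 77.6846

77.6846


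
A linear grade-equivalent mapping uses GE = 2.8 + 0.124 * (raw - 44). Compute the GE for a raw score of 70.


raw - median = 70 - 44 = 26
slope * diff = 0.124 * 26 = 3.224
GE = 2.8 + 3.224
GE = 6.024

6.024


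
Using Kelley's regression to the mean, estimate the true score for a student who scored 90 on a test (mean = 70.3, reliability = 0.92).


T_est = rxx * X + (1 - rxx) * mean
T_est = 0.92 * 90 + 0.08 * 70.3
T_est = 82.8 + 5.624
T_est = 88.424

88.424


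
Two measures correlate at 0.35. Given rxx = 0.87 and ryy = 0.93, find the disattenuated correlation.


r_corrected = rxy / sqrt(rxx * ryy)
= 0.35 / sqrt(0.87 * 0.93)
= 0.35 / sqrt(0.8091)
= 0.35 / 0.8995
r_corrected = 0.3891

0.3891


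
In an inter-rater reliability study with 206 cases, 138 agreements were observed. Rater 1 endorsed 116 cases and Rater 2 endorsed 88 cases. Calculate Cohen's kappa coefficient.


P_o = 138/206 = 0.669903
P_e = (116*88 + 90*118) / 42436 = 0.49081
kappa = (P_o - P_e) / (1 - P_e)
kappa = (0.669903 - 0.49081) / (1 - 0.49081)
kappa = 0.3517

0.3517


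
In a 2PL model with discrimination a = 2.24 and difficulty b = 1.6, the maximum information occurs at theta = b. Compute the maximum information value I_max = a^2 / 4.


For 2PL, max info at theta = b = 1.6
I_max = a^2 / 4 = 2.24^2 / 4
= 5.0176 / 4
I_max = 1.2544

1.2544


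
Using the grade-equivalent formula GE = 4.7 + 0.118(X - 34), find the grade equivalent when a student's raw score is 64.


raw - median = 64 - 34 = 30
slope * diff = 0.118 * 30 = 3.54
GE = 4.7 + 3.54
GE = 8.24

8.24


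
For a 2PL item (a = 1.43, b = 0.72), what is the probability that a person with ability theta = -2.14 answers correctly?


a*(theta - b) = 1.43 * (-2.14 - 0.72) = -4.0898
exp(--4.0898) = 59.7279
P = 1 / (1 + 59.7279)
P = 0.0165

0.0165


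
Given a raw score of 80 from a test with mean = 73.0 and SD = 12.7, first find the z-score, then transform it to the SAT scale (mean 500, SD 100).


z = (X - mean) / SD = (80 - 73.0) / 12.7
z = 7.0 / 12.7
z = 0.5512
SAT-scale = SAT = 500 + 100z
Carry z at full precision (z = 7.0 / 12.7) into the conversion:
SAT-scale = 500 + 100 * (7.0 / 12.7) = 500 + 700 / 12.7
SAT-scale = 500 + 55.1181
SAT-scale = 555.1181

555.1181


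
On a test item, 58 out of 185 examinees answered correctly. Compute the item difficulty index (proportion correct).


Item difficulty p = number correct / total examinees
p = 58 / 185
p = 0.3135

0.3135


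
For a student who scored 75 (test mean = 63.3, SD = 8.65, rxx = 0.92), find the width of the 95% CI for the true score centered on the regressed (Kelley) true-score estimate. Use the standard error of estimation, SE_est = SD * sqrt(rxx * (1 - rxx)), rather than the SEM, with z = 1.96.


True score estimate = 0.92*75 + 0.08*63.3 = 74.064
SE_est = SD * sqrt(rxx * (1 - rxx)) = 8.65 * sqrt(0.92 * 0.08) = 8.65 * sqrt(0.0736) = 2.346686
CI = T_est +/- z * SE_est, so width = 2 * z * SE_est = 2 * 1.96 * 2.346686
Width = 9.199

9.199


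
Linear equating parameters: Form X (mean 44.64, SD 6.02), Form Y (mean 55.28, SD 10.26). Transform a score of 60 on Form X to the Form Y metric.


slope = SD_Y / SD_X = 10.26 / 6.02 ~ 1.7043
intercept = mean_Y - slope * mean_X = 55.28 - (10.26 / 6.02) * 44.64 ~ -20.8008
Y = slope * X + intercept. To avoid rounding drift from the rounded slope/intercept, evaluate the equivalent form Y = mean_Y + SD_Y * (X - mean_X) / SD_X at full precision:
Y = 55.28 + 10.26 * (60 - 44.64) / 6.02
Y = 55.28 + 10.26 * 15.36 / 6.02
Y = 55.28 + 157.5936 / 6.02
Y = 55.28 + 26.1783
Y = 81.4583

81.4583


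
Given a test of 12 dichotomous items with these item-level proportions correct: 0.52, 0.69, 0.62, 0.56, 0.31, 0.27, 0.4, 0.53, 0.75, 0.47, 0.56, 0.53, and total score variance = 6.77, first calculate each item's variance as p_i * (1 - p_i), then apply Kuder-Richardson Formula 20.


For each item, compute p_i * q_i:
  Item 1: 0.52 * 0.48 = 0.2496
  Item 2: 0.69 * 0.31 = 0.2139
  Item 3: 0.62 * 0.38 = 0.2356
  Item 4: 0.56 * 0.44 = 0.2464
  Item 5: 0.31 * 0.69 = 0.2139
  Item 6: 0.27 * 0.73 = 0.1971
  Item 7: 0.4 * 0.6 = 0.24
  Item 8: 0.53 * 0.47 = 0.2491
  Item 9: 0.75 * 0.25 = 0.1875
  Item 10: 0.47 * 0.53 = 0.2491
  Item 11: 0.56 * 0.44 = 0.2464
  Item 12: 0.53 * 0.47 = 0.2491
Sum(p_i * q_i) = 0.2496 + 0.2139 + 0.2356 + 0.2464 + 0.2139 + 0.1971 + 0.24 + 0.2491 + 0.1875 + 0.2491 + 0.2464 + 0.2491 = 2.7777
KR-20 = (k/(k-1)) * (1 - Sum(p_i*q_i) / Var_total)
= (12/11) * (1 - 2.7777/6.77)
= 1.0909 * 0.5897
KR-20 = 0.6433

0.6433


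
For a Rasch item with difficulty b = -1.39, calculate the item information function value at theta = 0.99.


P = 1/(1+exp(-(0.99--1.39))) = 0.9153
I = P*(1-P) = 0.9153 * 0.0847
I = 0.0775

0.0775


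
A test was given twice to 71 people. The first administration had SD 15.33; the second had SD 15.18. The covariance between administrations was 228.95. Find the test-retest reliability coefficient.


r = cov(X,Y) / (SD_X * SD_Y)
r = 228.95 / (15.33 * 15.18)
r = 228.95 / 232.7094
r = 0.9838

0.9838


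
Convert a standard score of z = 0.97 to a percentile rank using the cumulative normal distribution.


CDF(z) = 0.5 * (1 + erf(z/sqrt(2)))
erf(0.6859) = 0.668
CDF = 0.834
Percentile rank = 0.834 * 100 = 83.4

83.4


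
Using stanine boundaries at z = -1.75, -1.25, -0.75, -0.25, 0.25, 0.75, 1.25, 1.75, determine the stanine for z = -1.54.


Stanine boundaries: [-1.75, -1.25, -0.75, -0.25, 0.25, 0.75, 1.25, 1.75]
z = -1.54
Check each boundary:
  z >= -1.75 -> could be stanine 2
  z < -1.25
  z < -0.75
  z < -0.25
  z < 0.25
  z < 0.75
  z < 1.25
  z < 1.75
Highest qualifying boundary gives stanine = 2

2


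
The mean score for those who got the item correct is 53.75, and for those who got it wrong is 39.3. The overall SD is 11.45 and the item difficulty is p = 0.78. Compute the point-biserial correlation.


q = 1 - p = 0.22
rpb = ((M1 - M0) / SD) * sqrt(p * q)
rpb = ((53.75 - 39.3) / 11.45) * sqrt(0.78 * 0.22)
rpb = 0.5228

0.5228


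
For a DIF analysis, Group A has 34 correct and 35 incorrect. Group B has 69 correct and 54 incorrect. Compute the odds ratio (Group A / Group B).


Odds_A = 34/35 = 0.9714
Odds_B = 69/54 = 1.2778
OR = Odds_A / Odds_B = 0.9714 / 1.2778
Exactly, OR = (34 * 54) / (35 * 69) = 1836 / 2415
OR = 0.7602

0.7602


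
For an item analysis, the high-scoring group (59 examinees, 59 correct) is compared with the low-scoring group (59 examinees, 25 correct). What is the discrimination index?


p_upper = 59/59 = 1.0
p_lower = 25/59 = 0.4237
D = 1.0 - 0.4237 = 0.5763

0.5763


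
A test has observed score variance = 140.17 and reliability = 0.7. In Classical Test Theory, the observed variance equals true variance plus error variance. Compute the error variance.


var_true = rxx * var_obs = 0.7 * 140.17 = 98.119
var_error = var_obs - var_true
var_error = 140.17 - 98.119
var_error = 42.051

42.051


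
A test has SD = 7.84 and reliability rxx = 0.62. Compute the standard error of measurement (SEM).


SEM = SD * sqrt(1 - rxx)
SEM = 7.84 * sqrt(1 - 0.62)
SEM = 7.84 * sqrt(0.38) = 7.84 * 0.616441
SEM = 4.8329

4.8329


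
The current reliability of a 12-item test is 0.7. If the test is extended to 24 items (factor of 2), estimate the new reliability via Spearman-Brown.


r_new = (n * rxx) / (1 + (n-1) * rxx)
r_new = (2 * 0.7) / (1 + 1 * 0.7)
r_new = 1.4 / 1.7
r_new = 0.8235

0.8235


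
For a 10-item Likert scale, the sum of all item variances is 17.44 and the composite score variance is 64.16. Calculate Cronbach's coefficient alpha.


alpha = (k/(k-1)) * (1 - sum(si^2)/s_total^2)
= (10/9) * (1 - 17.44/64.16)
alpha = 0.8091

0.8091


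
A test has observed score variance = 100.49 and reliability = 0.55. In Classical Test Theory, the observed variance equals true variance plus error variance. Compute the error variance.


var_true = rxx * var_obs = 0.55 * 100.49 = 55.2695
var_error = var_obs - var_true
var_error = 100.49 - 55.2695
var_error = 45.2205

45.2205


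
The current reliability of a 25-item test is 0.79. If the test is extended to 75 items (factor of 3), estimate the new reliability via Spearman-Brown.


r_new = (n * rxx) / (1 + (n-1) * rxx)
r_new = (3 * 0.79) / (1 + 2 * 0.79)
r_new = 2.37 / 2.58
r_new = 0.9186

0.9186


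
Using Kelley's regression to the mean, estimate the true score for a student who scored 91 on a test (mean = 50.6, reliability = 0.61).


T_est = rxx * X + (1 - rxx) * mean
T_est = 0.61 * 91 + 0.39 * 50.6
T_est = 55.51 + 19.734
T_est = 75.244

75.244


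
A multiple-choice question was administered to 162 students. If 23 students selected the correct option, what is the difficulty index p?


Item difficulty p = number correct / total examinees
p = 23 / 162
p = 0.142

0.142


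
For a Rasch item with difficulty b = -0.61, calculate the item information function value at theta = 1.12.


P = 1/(1+exp(-(1.12--0.61))) = 0.8494
I = P*(1-P) = 0.8494 * 0.1506
I = 0.1279

0.1279


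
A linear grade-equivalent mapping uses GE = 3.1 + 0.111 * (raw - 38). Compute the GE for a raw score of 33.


raw - median = 33 - 38 = -5
slope * diff = 0.111 * -5 = -0.555
GE = 3.1 + -0.555
GE = 2.545

2.545


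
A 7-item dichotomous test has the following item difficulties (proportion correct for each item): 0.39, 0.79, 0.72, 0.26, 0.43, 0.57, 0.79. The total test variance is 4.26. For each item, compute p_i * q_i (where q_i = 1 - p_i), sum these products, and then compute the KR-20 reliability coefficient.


For each item, compute p_i * q_i:
  Item 1: 0.39 * 0.61 = 0.2379
  Item 2: 0.79 * 0.21 = 0.1659
  Item 3: 0.72 * 0.28 = 0.2016
  Item 4: 0.26 * 0.74 = 0.1924
  Item 5: 0.43 * 0.57 = 0.2451
  Item 6: 0.57 * 0.43 = 0.2451
  Item 7: 0.79 * 0.21 = 0.1659
Sum(p_i * q_i) = 0.2379 + 0.1659 + 0.2016 + 0.1924 + 0.2451 + 0.2451 + 0.1659 = 1.4539
KR-20 = (k/(k-1)) * (1 - Sum(p_i*q_i) / Var_total)
= (7/6) * (1 - 1.4539/4.26)
= 1.1667 * 0.6587
KR-20 = 0.7685

0.7685


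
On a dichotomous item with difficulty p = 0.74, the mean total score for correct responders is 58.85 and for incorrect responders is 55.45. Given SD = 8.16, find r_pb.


q = 1 - p = 0.26
rpb = ((M1 - M0) / SD) * sqrt(p * q)
rpb = ((58.85 - 55.45) / 8.16) * sqrt(0.74 * 0.26)
rpb = 0.1828

0.1828


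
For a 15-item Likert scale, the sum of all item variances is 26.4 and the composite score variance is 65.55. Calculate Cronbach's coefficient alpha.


alpha = (k/(k-1)) * (1 - sum(si^2)/s_total^2)
= (15/14) * (1 - 26.4/65.55)
alpha = 0.6399

0.6399


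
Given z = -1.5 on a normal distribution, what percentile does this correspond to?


CDF(z) = 0.5 * (1 + erf(z/sqrt(2)))
erf(-1.0607) = -0.8664
CDF = 0.0668
Percentile rank = 0.0668 * 100 = 6.68

6.68


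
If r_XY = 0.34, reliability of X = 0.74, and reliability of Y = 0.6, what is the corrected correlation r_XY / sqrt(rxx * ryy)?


r_corrected = rxy / sqrt(rxx * ryy)
= 0.34 / sqrt(0.74 * 0.6)
= 0.34 / sqrt(0.444)
= 0.34 / 0.666333
r_corrected = 0.5103

0.5103


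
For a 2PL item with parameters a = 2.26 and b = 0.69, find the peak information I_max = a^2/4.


For 2PL, max info at theta = b = 0.69
I_max = a^2 / 4 = 2.26^2 / 4
= 5.1076 / 4
I_max = 1.2769

1.2769


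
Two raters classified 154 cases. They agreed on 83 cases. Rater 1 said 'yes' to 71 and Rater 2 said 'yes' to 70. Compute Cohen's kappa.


P_o = 83/154 = 0.538961
P_e = (71*70 + 83*84) / 23716 = 0.503542
kappa = (P_o - P_e) / (1 - P_e)
kappa = (0.538961 - 0.503542) / (1 - 0.503542)
kappa = 0.0713

0.0713


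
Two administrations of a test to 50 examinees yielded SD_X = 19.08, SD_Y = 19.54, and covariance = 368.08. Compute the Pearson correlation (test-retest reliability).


r = cov(X,Y) / (SD_X * SD_Y)
r = 368.08 / (19.08 * 19.54)
r = 368.08 / 372.8232
r = 0.9873

0.9873


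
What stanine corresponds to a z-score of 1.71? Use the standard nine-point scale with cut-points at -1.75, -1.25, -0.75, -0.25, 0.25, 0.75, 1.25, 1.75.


Stanine boundaries: [-1.75, -1.25, -0.75, -0.25, 0.25, 0.75, 1.25, 1.75]
z = 1.71
Check each boundary:
  z >= -1.75 -> could be stanine 2
  z >= -1.25 -> could be stanine 3
  z >= -0.75 -> could be stanine 4
  z >= -0.25 -> could be stanine 5
  z >= 0.25 -> could be stanine 6
  z >= 0.75 -> could be stanine 7
  z >= 1.25 -> could be stanine 8
  z < 1.75
Highest qualifying boundary gives stanine = 8

8


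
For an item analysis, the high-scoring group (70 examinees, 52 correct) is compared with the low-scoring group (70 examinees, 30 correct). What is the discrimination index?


p_upper = 52/70 = 0.7429
p_lower = 30/70 = 0.4286
D = 0.7429 - 0.4286 = 0.3143

0.3143


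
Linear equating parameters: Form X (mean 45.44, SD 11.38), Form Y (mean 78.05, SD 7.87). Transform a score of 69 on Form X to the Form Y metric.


slope = SD_Y / SD_X = 7.87 / 11.38 ~ 0.6916
intercept = mean_Y - slope * mean_X = 78.05 - (7.87 / 11.38) * 45.44 ~ 46.6253
Y = slope * X + intercept. To avoid rounding drift from the rounded slope/intercept, evaluate the equivalent form Y = mean_Y + SD_Y * (X - mean_X) / SD_X at full precision:
Y = 78.05 + 7.87 * (69 - 45.44) / 11.38
Y = 78.05 + 7.87 * 23.56 / 11.38
Y = 78.05 + 185.4172 / 11.38
Y = 78.05 + 16.2933
Y = 94.3433

94.3433


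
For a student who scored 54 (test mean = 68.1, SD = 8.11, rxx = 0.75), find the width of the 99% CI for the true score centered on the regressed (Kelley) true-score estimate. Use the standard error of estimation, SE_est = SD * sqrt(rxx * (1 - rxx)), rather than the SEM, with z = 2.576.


True score estimate = 0.75*54 + 0.25*68.1 = 57.525
SE_est = SD * sqrt(rxx * (1 - rxx)) = 8.11 * sqrt(0.75 * 0.25) = 8.11 * sqrt(0.1875) = 3.511733
CI = T_est +/- z * SE_est, so width = 2 * z * SE_est = 2 * 2.576 * 3.511733
Width = 18.0924

18.0924


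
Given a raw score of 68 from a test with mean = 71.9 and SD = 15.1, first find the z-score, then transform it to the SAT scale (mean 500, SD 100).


z = (X - mean) / SD = (68 - 71.9) / 15.1
z = -3.9 / 15.1
z = -0.2583
SAT-scale = SAT = 500 + 100z
Carry z at full precision (z = -3.9 / 15.1) into the conversion:
SAT-scale = 500 + 100 * (-3.9 / 15.1) = 500 + -390 / 15.1
SAT-scale = 500 + -25.8278
SAT-scale = 474.1722

474.1722


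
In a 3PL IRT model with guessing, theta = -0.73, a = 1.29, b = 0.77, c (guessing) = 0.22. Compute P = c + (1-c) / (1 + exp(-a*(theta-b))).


logit = 1.29*(-0.73 - 0.77) = -1.935
P* = 1/(1 + exp(--1.935)) = 0.1262
P = 0.22 + (1 - 0.22) * 0.1262
P = 0.3184

0.3184


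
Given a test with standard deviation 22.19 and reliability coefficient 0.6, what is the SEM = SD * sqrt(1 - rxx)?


SEM = SD * sqrt(1 - rxx)
SEM = 22.19 * sqrt(1 - 0.6)
SEM = 22.19 * sqrt(0.4) = 22.19 * 0.632456
SEM = 14.0342

14.0342


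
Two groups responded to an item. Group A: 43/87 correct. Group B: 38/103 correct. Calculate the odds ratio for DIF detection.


Odds_A = 43/44 = 0.9773
Odds_B = 38/65 = 0.5846
OR = Odds_A / Odds_B = 0.9773 / 0.5846
Exactly, OR = (43 * 65) / (44 * 38) = 2795 / 1672
OR = 1.6717

1.6717


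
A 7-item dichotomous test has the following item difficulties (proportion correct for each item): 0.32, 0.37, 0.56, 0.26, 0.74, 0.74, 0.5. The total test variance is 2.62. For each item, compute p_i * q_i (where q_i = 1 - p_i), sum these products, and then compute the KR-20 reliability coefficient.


For each item, compute p_i * q_i:
  Item 1: 0.32 * 0.68 = 0.2176
  Item 2: 0.37 * 0.63 = 0.2331
  Item 3: 0.56 * 0.44 = 0.2464
  Item 4: 0.26 * 0.74 = 0.1924
  Item 5: 0.74 * 0.26 = 0.1924
  Item 6: 0.74 * 0.26 = 0.1924
  Item 7: 0.5 * 0.5 = 0.25
Sum(p_i * q_i) = 0.2176 + 0.2331 + 0.2464 + 0.1924 + 0.1924 + 0.1924 + 0.25 = 1.5243
KR-20 = (k/(k-1)) * (1 - Sum(p_i*q_i) / Var_total)
= (7/6) * (1 - 1.5243/2.62)
= 1.1667 * 0.4182
KR-20 = 0.4879

0.4879
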